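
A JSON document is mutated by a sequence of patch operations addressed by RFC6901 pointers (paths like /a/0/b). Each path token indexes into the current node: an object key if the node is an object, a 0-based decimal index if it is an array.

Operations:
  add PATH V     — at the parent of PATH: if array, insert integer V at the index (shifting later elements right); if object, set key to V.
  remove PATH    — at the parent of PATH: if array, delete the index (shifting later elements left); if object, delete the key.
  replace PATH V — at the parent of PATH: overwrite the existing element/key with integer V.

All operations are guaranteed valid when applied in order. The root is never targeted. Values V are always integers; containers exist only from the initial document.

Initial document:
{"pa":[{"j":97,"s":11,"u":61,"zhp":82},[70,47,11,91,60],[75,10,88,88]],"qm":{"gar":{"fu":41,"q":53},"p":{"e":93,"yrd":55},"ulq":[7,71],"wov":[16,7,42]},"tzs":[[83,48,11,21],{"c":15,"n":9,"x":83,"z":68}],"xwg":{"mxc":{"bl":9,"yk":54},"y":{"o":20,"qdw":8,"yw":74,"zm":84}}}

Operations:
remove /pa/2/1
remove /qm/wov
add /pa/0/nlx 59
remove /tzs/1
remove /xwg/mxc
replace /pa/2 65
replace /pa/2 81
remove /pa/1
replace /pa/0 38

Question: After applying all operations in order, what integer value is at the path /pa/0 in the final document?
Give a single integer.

After op 1 (remove /pa/2/1): {"pa":[{"j":97,"s":11,"u":61,"zhp":82},[70,47,11,91,60],[75,88,88]],"qm":{"gar":{"fu":41,"q":53},"p":{"e":93,"yrd":55},"ulq":[7,71],"wov":[16,7,42]},"tzs":[[83,48,11,21],{"c":15,"n":9,"x":83,"z":68}],"xwg":{"mxc":{"bl":9,"yk":54},"y":{"o":20,"qdw":8,"yw":74,"zm":84}}}
After op 2 (remove /qm/wov): {"pa":[{"j":97,"s":11,"u":61,"zhp":82},[70,47,11,91,60],[75,88,88]],"qm":{"gar":{"fu":41,"q":53},"p":{"e":93,"yrd":55},"ulq":[7,71]},"tzs":[[83,48,11,21],{"c":15,"n":9,"x":83,"z":68}],"xwg":{"mxc":{"bl":9,"yk":54},"y":{"o":20,"qdw":8,"yw":74,"zm":84}}}
After op 3 (add /pa/0/nlx 59): {"pa":[{"j":97,"nlx":59,"s":11,"u":61,"zhp":82},[70,47,11,91,60],[75,88,88]],"qm":{"gar":{"fu":41,"q":53},"p":{"e":93,"yrd":55},"ulq":[7,71]},"tzs":[[83,48,11,21],{"c":15,"n":9,"x":83,"z":68}],"xwg":{"mxc":{"bl":9,"yk":54},"y":{"o":20,"qdw":8,"yw":74,"zm":84}}}
After op 4 (remove /tzs/1): {"pa":[{"j":97,"nlx":59,"s":11,"u":61,"zhp":82},[70,47,11,91,60],[75,88,88]],"qm":{"gar":{"fu":41,"q":53},"p":{"e":93,"yrd":55},"ulq":[7,71]},"tzs":[[83,48,11,21]],"xwg":{"mxc":{"bl":9,"yk":54},"y":{"o":20,"qdw":8,"yw":74,"zm":84}}}
After op 5 (remove /xwg/mxc): {"pa":[{"j":97,"nlx":59,"s":11,"u":61,"zhp":82},[70,47,11,91,60],[75,88,88]],"qm":{"gar":{"fu":41,"q":53},"p":{"e":93,"yrd":55},"ulq":[7,71]},"tzs":[[83,48,11,21]],"xwg":{"y":{"o":20,"qdw":8,"yw":74,"zm":84}}}
After op 6 (replace /pa/2 65): {"pa":[{"j":97,"nlx":59,"s":11,"u":61,"zhp":82},[70,47,11,91,60],65],"qm":{"gar":{"fu":41,"q":53},"p":{"e":93,"yrd":55},"ulq":[7,71]},"tzs":[[83,48,11,21]],"xwg":{"y":{"o":20,"qdw":8,"yw":74,"zm":84}}}
After op 7 (replace /pa/2 81): {"pa":[{"j":97,"nlx":59,"s":11,"u":61,"zhp":82},[70,47,11,91,60],81],"qm":{"gar":{"fu":41,"q":53},"p":{"e":93,"yrd":55},"ulq":[7,71]},"tzs":[[83,48,11,21]],"xwg":{"y":{"o":20,"qdw":8,"yw":74,"zm":84}}}
After op 8 (remove /pa/1): {"pa":[{"j":97,"nlx":59,"s":11,"u":61,"zhp":82},81],"qm":{"gar":{"fu":41,"q":53},"p":{"e":93,"yrd":55},"ulq":[7,71]},"tzs":[[83,48,11,21]],"xwg":{"y":{"o":20,"qdw":8,"yw":74,"zm":84}}}
After op 9 (replace /pa/0 38): {"pa":[38,81],"qm":{"gar":{"fu":41,"q":53},"p":{"e":93,"yrd":55},"ulq":[7,71]},"tzs":[[83,48,11,21]],"xwg":{"y":{"o":20,"qdw":8,"yw":74,"zm":84}}}
Value at /pa/0: 38

Answer: 38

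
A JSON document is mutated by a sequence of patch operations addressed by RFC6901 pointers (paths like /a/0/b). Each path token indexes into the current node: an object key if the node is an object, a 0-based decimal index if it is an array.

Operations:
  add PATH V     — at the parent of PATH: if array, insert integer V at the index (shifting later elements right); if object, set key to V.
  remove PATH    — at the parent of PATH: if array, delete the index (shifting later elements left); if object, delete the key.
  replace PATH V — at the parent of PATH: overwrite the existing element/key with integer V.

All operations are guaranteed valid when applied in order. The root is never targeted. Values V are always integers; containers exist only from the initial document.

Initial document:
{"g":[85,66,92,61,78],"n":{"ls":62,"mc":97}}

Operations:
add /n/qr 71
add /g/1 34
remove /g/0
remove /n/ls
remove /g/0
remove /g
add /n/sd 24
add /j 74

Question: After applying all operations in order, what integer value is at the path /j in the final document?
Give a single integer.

After op 1 (add /n/qr 71): {"g":[85,66,92,61,78],"n":{"ls":62,"mc":97,"qr":71}}
After op 2 (add /g/1 34): {"g":[85,34,66,92,61,78],"n":{"ls":62,"mc":97,"qr":71}}
After op 3 (remove /g/0): {"g":[34,66,92,61,78],"n":{"ls":62,"mc":97,"qr":71}}
After op 4 (remove /n/ls): {"g":[34,66,92,61,78],"n":{"mc":97,"qr":71}}
After op 5 (remove /g/0): {"g":[66,92,61,78],"n":{"mc":97,"qr":71}}
After op 6 (remove /g): {"n":{"mc":97,"qr":71}}
After op 7 (add /n/sd 24): {"n":{"mc":97,"qr":71,"sd":24}}
After op 8 (add /j 74): {"j":74,"n":{"mc":97,"qr":71,"sd":24}}
Value at /j: 74

Answer: 74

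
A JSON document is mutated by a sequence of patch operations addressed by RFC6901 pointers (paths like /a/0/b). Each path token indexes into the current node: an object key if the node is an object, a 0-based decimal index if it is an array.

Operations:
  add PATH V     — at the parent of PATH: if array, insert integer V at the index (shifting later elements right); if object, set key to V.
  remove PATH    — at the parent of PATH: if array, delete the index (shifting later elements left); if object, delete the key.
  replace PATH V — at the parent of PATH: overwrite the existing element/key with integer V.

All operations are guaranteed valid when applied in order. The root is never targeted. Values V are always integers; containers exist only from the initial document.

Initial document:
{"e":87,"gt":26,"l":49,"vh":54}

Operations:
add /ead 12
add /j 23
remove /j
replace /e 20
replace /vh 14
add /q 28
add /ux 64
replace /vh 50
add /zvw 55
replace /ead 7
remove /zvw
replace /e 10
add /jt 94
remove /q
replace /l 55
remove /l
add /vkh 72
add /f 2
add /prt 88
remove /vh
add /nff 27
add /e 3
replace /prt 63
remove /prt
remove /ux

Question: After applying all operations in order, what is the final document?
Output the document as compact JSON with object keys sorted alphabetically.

Answer: {"e":3,"ead":7,"f":2,"gt":26,"jt":94,"nff":27,"vkh":72}

Derivation:
After op 1 (add /ead 12): {"e":87,"ead":12,"gt":26,"l":49,"vh":54}
After op 2 (add /j 23): {"e":87,"ead":12,"gt":26,"j":23,"l":49,"vh":54}
After op 3 (remove /j): {"e":87,"ead":12,"gt":26,"l":49,"vh":54}
After op 4 (replace /e 20): {"e":20,"ead":12,"gt":26,"l":49,"vh":54}
After op 5 (replace /vh 14): {"e":20,"ead":12,"gt":26,"l":49,"vh":14}
After op 6 (add /q 28): {"e":20,"ead":12,"gt":26,"l":49,"q":28,"vh":14}
After op 7 (add /ux 64): {"e":20,"ead":12,"gt":26,"l":49,"q":28,"ux":64,"vh":14}
After op 8 (replace /vh 50): {"e":20,"ead":12,"gt":26,"l":49,"q":28,"ux":64,"vh":50}
After op 9 (add /zvw 55): {"e":20,"ead":12,"gt":26,"l":49,"q":28,"ux":64,"vh":50,"zvw":55}
After op 10 (replace /ead 7): {"e":20,"ead":7,"gt":26,"l":49,"q":28,"ux":64,"vh":50,"zvw":55}
After op 11 (remove /zvw): {"e":20,"ead":7,"gt":26,"l":49,"q":28,"ux":64,"vh":50}
After op 12 (replace /e 10): {"e":10,"ead":7,"gt":26,"l":49,"q":28,"ux":64,"vh":50}
After op 13 (add /jt 94): {"e":10,"ead":7,"gt":26,"jt":94,"l":49,"q":28,"ux":64,"vh":50}
After op 14 (remove /q): {"e":10,"ead":7,"gt":26,"jt":94,"l":49,"ux":64,"vh":50}
After op 15 (replace /l 55): {"e":10,"ead":7,"gt":26,"jt":94,"l":55,"ux":64,"vh":50}
After op 16 (remove /l): {"e":10,"ead":7,"gt":26,"jt":94,"ux":64,"vh":50}
After op 17 (add /vkh 72): {"e":10,"ead":7,"gt":26,"jt":94,"ux":64,"vh":50,"vkh":72}
After op 18 (add /f 2): {"e":10,"ead":7,"f":2,"gt":26,"jt":94,"ux":64,"vh":50,"vkh":72}
After op 19 (add /prt 88): {"e":10,"ead":7,"f":2,"gt":26,"jt":94,"prt":88,"ux":64,"vh":50,"vkh":72}
After op 20 (remove /vh): {"e":10,"ead":7,"f":2,"gt":26,"jt":94,"prt":88,"ux":64,"vkh":72}
After op 21 (add /nff 27): {"e":10,"ead":7,"f":2,"gt":26,"jt":94,"nff":27,"prt":88,"ux":64,"vkh":72}
After op 22 (add /e 3): {"e":3,"ead":7,"f":2,"gt":26,"jt":94,"nff":27,"prt":88,"ux":64,"vkh":72}
After op 23 (replace /prt 63): {"e":3,"ead":7,"f":2,"gt":26,"jt":94,"nff":27,"prt":63,"ux":64,"vkh":72}
After op 24 (remove /prt): {"e":3,"ead":7,"f":2,"gt":26,"jt":94,"nff":27,"ux":64,"vkh":72}
After op 25 (remove /ux): {"e":3,"ead":7,"f":2,"gt":26,"jt":94,"nff":27,"vkh":72}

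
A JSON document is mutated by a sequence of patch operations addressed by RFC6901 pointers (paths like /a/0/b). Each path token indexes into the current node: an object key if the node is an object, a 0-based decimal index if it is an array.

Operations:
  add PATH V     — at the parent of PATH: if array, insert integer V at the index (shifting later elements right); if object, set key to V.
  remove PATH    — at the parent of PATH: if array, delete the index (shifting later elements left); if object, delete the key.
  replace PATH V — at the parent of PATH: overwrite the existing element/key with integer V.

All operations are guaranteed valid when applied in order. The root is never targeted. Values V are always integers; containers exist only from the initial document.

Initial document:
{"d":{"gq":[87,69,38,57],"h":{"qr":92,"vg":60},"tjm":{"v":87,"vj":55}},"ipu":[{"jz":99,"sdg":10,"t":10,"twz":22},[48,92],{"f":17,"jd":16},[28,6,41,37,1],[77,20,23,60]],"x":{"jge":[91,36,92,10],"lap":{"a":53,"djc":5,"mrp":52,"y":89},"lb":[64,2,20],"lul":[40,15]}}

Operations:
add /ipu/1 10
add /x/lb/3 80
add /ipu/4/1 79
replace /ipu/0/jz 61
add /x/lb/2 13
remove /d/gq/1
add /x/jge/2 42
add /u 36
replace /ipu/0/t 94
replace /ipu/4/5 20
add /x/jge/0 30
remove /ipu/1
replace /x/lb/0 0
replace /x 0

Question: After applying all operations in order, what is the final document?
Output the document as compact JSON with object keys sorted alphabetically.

Answer: {"d":{"gq":[87,38,57],"h":{"qr":92,"vg":60},"tjm":{"v":87,"vj":55}},"ipu":[{"jz":61,"sdg":10,"t":94,"twz":22},[48,92],{"f":17,"jd":16},[28,79,6,41,37,20],[77,20,23,60]],"u":36,"x":0}

Derivation:
After op 1 (add /ipu/1 10): {"d":{"gq":[87,69,38,57],"h":{"qr":92,"vg":60},"tjm":{"v":87,"vj":55}},"ipu":[{"jz":99,"sdg":10,"t":10,"twz":22},10,[48,92],{"f":17,"jd":16},[28,6,41,37,1],[77,20,23,60]],"x":{"jge":[91,36,92,10],"lap":{"a":53,"djc":5,"mrp":52,"y":89},"lb":[64,2,20],"lul":[40,15]}}
After op 2 (add /x/lb/3 80): {"d":{"gq":[87,69,38,57],"h":{"qr":92,"vg":60},"tjm":{"v":87,"vj":55}},"ipu":[{"jz":99,"sdg":10,"t":10,"twz":22},10,[48,92],{"f":17,"jd":16},[28,6,41,37,1],[77,20,23,60]],"x":{"jge":[91,36,92,10],"lap":{"a":53,"djc":5,"mrp":52,"y":89},"lb":[64,2,20,80],"lul":[40,15]}}
After op 3 (add /ipu/4/1 79): {"d":{"gq":[87,69,38,57],"h":{"qr":92,"vg":60},"tjm":{"v":87,"vj":55}},"ipu":[{"jz":99,"sdg":10,"t":10,"twz":22},10,[48,92],{"f":17,"jd":16},[28,79,6,41,37,1],[77,20,23,60]],"x":{"jge":[91,36,92,10],"lap":{"a":53,"djc":5,"mrp":52,"y":89},"lb":[64,2,20,80],"lul":[40,15]}}
After op 4 (replace /ipu/0/jz 61): {"d":{"gq":[87,69,38,57],"h":{"qr":92,"vg":60},"tjm":{"v":87,"vj":55}},"ipu":[{"jz":61,"sdg":10,"t":10,"twz":22},10,[48,92],{"f":17,"jd":16},[28,79,6,41,37,1],[77,20,23,60]],"x":{"jge":[91,36,92,10],"lap":{"a":53,"djc":5,"mrp":52,"y":89},"lb":[64,2,20,80],"lul":[40,15]}}
After op 5 (add /x/lb/2 13): {"d":{"gq":[87,69,38,57],"h":{"qr":92,"vg":60},"tjm":{"v":87,"vj":55}},"ipu":[{"jz":61,"sdg":10,"t":10,"twz":22},10,[48,92],{"f":17,"jd":16},[28,79,6,41,37,1],[77,20,23,60]],"x":{"jge":[91,36,92,10],"lap":{"a":53,"djc":5,"mrp":52,"y":89},"lb":[64,2,13,20,80],"lul":[40,15]}}
After op 6 (remove /d/gq/1): {"d":{"gq":[87,38,57],"h":{"qr":92,"vg":60},"tjm":{"v":87,"vj":55}},"ipu":[{"jz":61,"sdg":10,"t":10,"twz":22},10,[48,92],{"f":17,"jd":16},[28,79,6,41,37,1],[77,20,23,60]],"x":{"jge":[91,36,92,10],"lap":{"a":53,"djc":5,"mrp":52,"y":89},"lb":[64,2,13,20,80],"lul":[40,15]}}
After op 7 (add /x/jge/2 42): {"d":{"gq":[87,38,57],"h":{"qr":92,"vg":60},"tjm":{"v":87,"vj":55}},"ipu":[{"jz":61,"sdg":10,"t":10,"twz":22},10,[48,92],{"f":17,"jd":16},[28,79,6,41,37,1],[77,20,23,60]],"x":{"jge":[91,36,42,92,10],"lap":{"a":53,"djc":5,"mrp":52,"y":89},"lb":[64,2,13,20,80],"lul":[40,15]}}
After op 8 (add /u 36): {"d":{"gq":[87,38,57],"h":{"qr":92,"vg":60},"tjm":{"v":87,"vj":55}},"ipu":[{"jz":61,"sdg":10,"t":10,"twz":22},10,[48,92],{"f":17,"jd":16},[28,79,6,41,37,1],[77,20,23,60]],"u":36,"x":{"jge":[91,36,42,92,10],"lap":{"a":53,"djc":5,"mrp":52,"y":89},"lb":[64,2,13,20,80],"lul":[40,15]}}
After op 9 (replace /ipu/0/t 94): {"d":{"gq":[87,38,57],"h":{"qr":92,"vg":60},"tjm":{"v":87,"vj":55}},"ipu":[{"jz":61,"sdg":10,"t":94,"twz":22},10,[48,92],{"f":17,"jd":16},[28,79,6,41,37,1],[77,20,23,60]],"u":36,"x":{"jge":[91,36,42,92,10],"lap":{"a":53,"djc":5,"mrp":52,"y":89},"lb":[64,2,13,20,80],"lul":[40,15]}}
After op 10 (replace /ipu/4/5 20): {"d":{"gq":[87,38,57],"h":{"qr":92,"vg":60},"tjm":{"v":87,"vj":55}},"ipu":[{"jz":61,"sdg":10,"t":94,"twz":22},10,[48,92],{"f":17,"jd":16},[28,79,6,41,37,20],[77,20,23,60]],"u":36,"x":{"jge":[91,36,42,92,10],"lap":{"a":53,"djc":5,"mrp":52,"y":89},"lb":[64,2,13,20,80],"lul":[40,15]}}
After op 11 (add /x/jge/0 30): {"d":{"gq":[87,38,57],"h":{"qr":92,"vg":60},"tjm":{"v":87,"vj":55}},"ipu":[{"jz":61,"sdg":10,"t":94,"twz":22},10,[48,92],{"f":17,"jd":16},[28,79,6,41,37,20],[77,20,23,60]],"u":36,"x":{"jge":[30,91,36,42,92,10],"lap":{"a":53,"djc":5,"mrp":52,"y":89},"lb":[64,2,13,20,80],"lul":[40,15]}}
After op 12 (remove /ipu/1): {"d":{"gq":[87,38,57],"h":{"qr":92,"vg":60},"tjm":{"v":87,"vj":55}},"ipu":[{"jz":61,"sdg":10,"t":94,"twz":22},[48,92],{"f":17,"jd":16},[28,79,6,41,37,20],[77,20,23,60]],"u":36,"x":{"jge":[30,91,36,42,92,10],"lap":{"a":53,"djc":5,"mrp":52,"y":89},"lb":[64,2,13,20,80],"lul":[40,15]}}
After op 13 (replace /x/lb/0 0): {"d":{"gq":[87,38,57],"h":{"qr":92,"vg":60},"tjm":{"v":87,"vj":55}},"ipu":[{"jz":61,"sdg":10,"t":94,"twz":22},[48,92],{"f":17,"jd":16},[28,79,6,41,37,20],[77,20,23,60]],"u":36,"x":{"jge":[30,91,36,42,92,10],"lap":{"a":53,"djc":5,"mrp":52,"y":89},"lb":[0,2,13,20,80],"lul":[40,15]}}
After op 14 (replace /x 0): {"d":{"gq":[87,38,57],"h":{"qr":92,"vg":60},"tjm":{"v":87,"vj":55}},"ipu":[{"jz":61,"sdg":10,"t":94,"twz":22},[48,92],{"f":17,"jd":16},[28,79,6,41,37,20],[77,20,23,60]],"u":36,"x":0}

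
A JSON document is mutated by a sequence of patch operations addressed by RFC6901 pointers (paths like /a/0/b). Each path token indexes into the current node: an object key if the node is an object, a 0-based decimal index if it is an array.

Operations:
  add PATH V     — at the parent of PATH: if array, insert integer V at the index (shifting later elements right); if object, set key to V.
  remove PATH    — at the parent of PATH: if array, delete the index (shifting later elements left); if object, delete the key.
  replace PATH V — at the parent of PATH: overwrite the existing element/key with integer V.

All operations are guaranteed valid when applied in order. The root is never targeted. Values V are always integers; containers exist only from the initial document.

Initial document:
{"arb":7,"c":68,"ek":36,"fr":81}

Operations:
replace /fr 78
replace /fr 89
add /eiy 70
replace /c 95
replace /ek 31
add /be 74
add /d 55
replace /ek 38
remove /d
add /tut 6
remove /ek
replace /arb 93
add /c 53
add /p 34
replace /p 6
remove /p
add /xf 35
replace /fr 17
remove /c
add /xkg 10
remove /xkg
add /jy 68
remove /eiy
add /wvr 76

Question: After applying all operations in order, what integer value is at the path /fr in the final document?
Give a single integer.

Answer: 17

Derivation:
After op 1 (replace /fr 78): {"arb":7,"c":68,"ek":36,"fr":78}
After op 2 (replace /fr 89): {"arb":7,"c":68,"ek":36,"fr":89}
After op 3 (add /eiy 70): {"arb":7,"c":68,"eiy":70,"ek":36,"fr":89}
After op 4 (replace /c 95): {"arb":7,"c":95,"eiy":70,"ek":36,"fr":89}
After op 5 (replace /ek 31): {"arb":7,"c":95,"eiy":70,"ek":31,"fr":89}
After op 6 (add /be 74): {"arb":7,"be":74,"c":95,"eiy":70,"ek":31,"fr":89}
After op 7 (add /d 55): {"arb":7,"be":74,"c":95,"d":55,"eiy":70,"ek":31,"fr":89}
After op 8 (replace /ek 38): {"arb":7,"be":74,"c":95,"d":55,"eiy":70,"ek":38,"fr":89}
After op 9 (remove /d): {"arb":7,"be":74,"c":95,"eiy":70,"ek":38,"fr":89}
After op 10 (add /tut 6): {"arb":7,"be":74,"c":95,"eiy":70,"ek":38,"fr":89,"tut":6}
After op 11 (remove /ek): {"arb":7,"be":74,"c":95,"eiy":70,"fr":89,"tut":6}
After op 12 (replace /arb 93): {"arb":93,"be":74,"c":95,"eiy":70,"fr":89,"tut":6}
After op 13 (add /c 53): {"arb":93,"be":74,"c":53,"eiy":70,"fr":89,"tut":6}
After op 14 (add /p 34): {"arb":93,"be":74,"c":53,"eiy":70,"fr":89,"p":34,"tut":6}
After op 15 (replace /p 6): {"arb":93,"be":74,"c":53,"eiy":70,"fr":89,"p":6,"tut":6}
After op 16 (remove /p): {"arb":93,"be":74,"c":53,"eiy":70,"fr":89,"tut":6}
After op 17 (add /xf 35): {"arb":93,"be":74,"c":53,"eiy":70,"fr":89,"tut":6,"xf":35}
After op 18 (replace /fr 17): {"arb":93,"be":74,"c":53,"eiy":70,"fr":17,"tut":6,"xf":35}
After op 19 (remove /c): {"arb":93,"be":74,"eiy":70,"fr":17,"tut":6,"xf":35}
After op 20 (add /xkg 10): {"arb":93,"be":74,"eiy":70,"fr":17,"tut":6,"xf":35,"xkg":10}
After op 21 (remove /xkg): {"arb":93,"be":74,"eiy":70,"fr":17,"tut":6,"xf":35}
After op 22 (add /jy 68): {"arb":93,"be":74,"eiy":70,"fr":17,"jy":68,"tut":6,"xf":35}
After op 23 (remove /eiy): {"arb":93,"be":74,"fr":17,"jy":68,"tut":6,"xf":35}
After op 24 (add /wvr 76): {"arb":93,"be":74,"fr":17,"jy":68,"tut":6,"wvr":76,"xf":35}
Value at /fr: 17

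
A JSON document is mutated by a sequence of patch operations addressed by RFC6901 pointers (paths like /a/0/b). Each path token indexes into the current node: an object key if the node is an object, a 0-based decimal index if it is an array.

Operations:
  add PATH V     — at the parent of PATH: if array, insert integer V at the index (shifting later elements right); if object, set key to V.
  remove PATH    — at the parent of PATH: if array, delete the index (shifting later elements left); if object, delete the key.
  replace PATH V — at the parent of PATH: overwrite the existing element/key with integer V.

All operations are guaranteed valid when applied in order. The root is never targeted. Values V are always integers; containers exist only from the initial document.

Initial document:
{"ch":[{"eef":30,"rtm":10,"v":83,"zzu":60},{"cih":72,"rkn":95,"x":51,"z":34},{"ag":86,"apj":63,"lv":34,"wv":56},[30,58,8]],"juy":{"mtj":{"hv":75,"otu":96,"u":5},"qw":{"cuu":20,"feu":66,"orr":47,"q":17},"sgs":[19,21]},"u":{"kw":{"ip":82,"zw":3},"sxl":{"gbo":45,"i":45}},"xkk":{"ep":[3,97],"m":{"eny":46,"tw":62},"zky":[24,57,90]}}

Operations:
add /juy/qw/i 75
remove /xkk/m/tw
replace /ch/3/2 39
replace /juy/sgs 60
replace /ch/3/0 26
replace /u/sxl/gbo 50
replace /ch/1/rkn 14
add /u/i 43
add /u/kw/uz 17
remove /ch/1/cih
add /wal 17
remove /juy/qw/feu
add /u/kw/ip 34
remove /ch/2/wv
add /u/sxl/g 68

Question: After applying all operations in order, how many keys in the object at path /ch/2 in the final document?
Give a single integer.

After op 1 (add /juy/qw/i 75): {"ch":[{"eef":30,"rtm":10,"v":83,"zzu":60},{"cih":72,"rkn":95,"x":51,"z":34},{"ag":86,"apj":63,"lv":34,"wv":56},[30,58,8]],"juy":{"mtj":{"hv":75,"otu":96,"u":5},"qw":{"cuu":20,"feu":66,"i":75,"orr":47,"q":17},"sgs":[19,21]},"u":{"kw":{"ip":82,"zw":3},"sxl":{"gbo":45,"i":45}},"xkk":{"ep":[3,97],"m":{"eny":46,"tw":62},"zky":[24,57,90]}}
After op 2 (remove /xkk/m/tw): {"ch":[{"eef":30,"rtm":10,"v":83,"zzu":60},{"cih":72,"rkn":95,"x":51,"z":34},{"ag":86,"apj":63,"lv":34,"wv":56},[30,58,8]],"juy":{"mtj":{"hv":75,"otu":96,"u":5},"qw":{"cuu":20,"feu":66,"i":75,"orr":47,"q":17},"sgs":[19,21]},"u":{"kw":{"ip":82,"zw":3},"sxl":{"gbo":45,"i":45}},"xkk":{"ep":[3,97],"m":{"eny":46},"zky":[24,57,90]}}
After op 3 (replace /ch/3/2 39): {"ch":[{"eef":30,"rtm":10,"v":83,"zzu":60},{"cih":72,"rkn":95,"x":51,"z":34},{"ag":86,"apj":63,"lv":34,"wv":56},[30,58,39]],"juy":{"mtj":{"hv":75,"otu":96,"u":5},"qw":{"cuu":20,"feu":66,"i":75,"orr":47,"q":17},"sgs":[19,21]},"u":{"kw":{"ip":82,"zw":3},"sxl":{"gbo":45,"i":45}},"xkk":{"ep":[3,97],"m":{"eny":46},"zky":[24,57,90]}}
After op 4 (replace /juy/sgs 60): {"ch":[{"eef":30,"rtm":10,"v":83,"zzu":60},{"cih":72,"rkn":95,"x":51,"z":34},{"ag":86,"apj":63,"lv":34,"wv":56},[30,58,39]],"juy":{"mtj":{"hv":75,"otu":96,"u":5},"qw":{"cuu":20,"feu":66,"i":75,"orr":47,"q":17},"sgs":60},"u":{"kw":{"ip":82,"zw":3},"sxl":{"gbo":45,"i":45}},"xkk":{"ep":[3,97],"m":{"eny":46},"zky":[24,57,90]}}
After op 5 (replace /ch/3/0 26): {"ch":[{"eef":30,"rtm":10,"v":83,"zzu":60},{"cih":72,"rkn":95,"x":51,"z":34},{"ag":86,"apj":63,"lv":34,"wv":56},[26,58,39]],"juy":{"mtj":{"hv":75,"otu":96,"u":5},"qw":{"cuu":20,"feu":66,"i":75,"orr":47,"q":17},"sgs":60},"u":{"kw":{"ip":82,"zw":3},"sxl":{"gbo":45,"i":45}},"xkk":{"ep":[3,97],"m":{"eny":46},"zky":[24,57,90]}}
After op 6 (replace /u/sxl/gbo 50): {"ch":[{"eef":30,"rtm":10,"v":83,"zzu":60},{"cih":72,"rkn":95,"x":51,"z":34},{"ag":86,"apj":63,"lv":34,"wv":56},[26,58,39]],"juy":{"mtj":{"hv":75,"otu":96,"u":5},"qw":{"cuu":20,"feu":66,"i":75,"orr":47,"q":17},"sgs":60},"u":{"kw":{"ip":82,"zw":3},"sxl":{"gbo":50,"i":45}},"xkk":{"ep":[3,97],"m":{"eny":46},"zky":[24,57,90]}}
After op 7 (replace /ch/1/rkn 14): {"ch":[{"eef":30,"rtm":10,"v":83,"zzu":60},{"cih":72,"rkn":14,"x":51,"z":34},{"ag":86,"apj":63,"lv":34,"wv":56},[26,58,39]],"juy":{"mtj":{"hv":75,"otu":96,"u":5},"qw":{"cuu":20,"feu":66,"i":75,"orr":47,"q":17},"sgs":60},"u":{"kw":{"ip":82,"zw":3},"sxl":{"gbo":50,"i":45}},"xkk":{"ep":[3,97],"m":{"eny":46},"zky":[24,57,90]}}
After op 8 (add /u/i 43): {"ch":[{"eef":30,"rtm":10,"v":83,"zzu":60},{"cih":72,"rkn":14,"x":51,"z":34},{"ag":86,"apj":63,"lv":34,"wv":56},[26,58,39]],"juy":{"mtj":{"hv":75,"otu":96,"u":5},"qw":{"cuu":20,"feu":66,"i":75,"orr":47,"q":17},"sgs":60},"u":{"i":43,"kw":{"ip":82,"zw":3},"sxl":{"gbo":50,"i":45}},"xkk":{"ep":[3,97],"m":{"eny":46},"zky":[24,57,90]}}
After op 9 (add /u/kw/uz 17): {"ch":[{"eef":30,"rtm":10,"v":83,"zzu":60},{"cih":72,"rkn":14,"x":51,"z":34},{"ag":86,"apj":63,"lv":34,"wv":56},[26,58,39]],"juy":{"mtj":{"hv":75,"otu":96,"u":5},"qw":{"cuu":20,"feu":66,"i":75,"orr":47,"q":17},"sgs":60},"u":{"i":43,"kw":{"ip":82,"uz":17,"zw":3},"sxl":{"gbo":50,"i":45}},"xkk":{"ep":[3,97],"m":{"eny":46},"zky":[24,57,90]}}
After op 10 (remove /ch/1/cih): {"ch":[{"eef":30,"rtm":10,"v":83,"zzu":60},{"rkn":14,"x":51,"z":34},{"ag":86,"apj":63,"lv":34,"wv":56},[26,58,39]],"juy":{"mtj":{"hv":75,"otu":96,"u":5},"qw":{"cuu":20,"feu":66,"i":75,"orr":47,"q":17},"sgs":60},"u":{"i":43,"kw":{"ip":82,"uz":17,"zw":3},"sxl":{"gbo":50,"i":45}},"xkk":{"ep":[3,97],"m":{"eny":46},"zky":[24,57,90]}}
After op 11 (add /wal 17): {"ch":[{"eef":30,"rtm":10,"v":83,"zzu":60},{"rkn":14,"x":51,"z":34},{"ag":86,"apj":63,"lv":34,"wv":56},[26,58,39]],"juy":{"mtj":{"hv":75,"otu":96,"u":5},"qw":{"cuu":20,"feu":66,"i":75,"orr":47,"q":17},"sgs":60},"u":{"i":43,"kw":{"ip":82,"uz":17,"zw":3},"sxl":{"gbo":50,"i":45}},"wal":17,"xkk":{"ep":[3,97],"m":{"eny":46},"zky":[24,57,90]}}
After op 12 (remove /juy/qw/feu): {"ch":[{"eef":30,"rtm":10,"v":83,"zzu":60},{"rkn":14,"x":51,"z":34},{"ag":86,"apj":63,"lv":34,"wv":56},[26,58,39]],"juy":{"mtj":{"hv":75,"otu":96,"u":5},"qw":{"cuu":20,"i":75,"orr":47,"q":17},"sgs":60},"u":{"i":43,"kw":{"ip":82,"uz":17,"zw":3},"sxl":{"gbo":50,"i":45}},"wal":17,"xkk":{"ep":[3,97],"m":{"eny":46},"zky":[24,57,90]}}
After op 13 (add /u/kw/ip 34): {"ch":[{"eef":30,"rtm":10,"v":83,"zzu":60},{"rkn":14,"x":51,"z":34},{"ag":86,"apj":63,"lv":34,"wv":56},[26,58,39]],"juy":{"mtj":{"hv":75,"otu":96,"u":5},"qw":{"cuu":20,"i":75,"orr":47,"q":17},"sgs":60},"u":{"i":43,"kw":{"ip":34,"uz":17,"zw":3},"sxl":{"gbo":50,"i":45}},"wal":17,"xkk":{"ep":[3,97],"m":{"eny":46},"zky":[24,57,90]}}
After op 14 (remove /ch/2/wv): {"ch":[{"eef":30,"rtm":10,"v":83,"zzu":60},{"rkn":14,"x":51,"z":34},{"ag":86,"apj":63,"lv":34},[26,58,39]],"juy":{"mtj":{"hv":75,"otu":96,"u":5},"qw":{"cuu":20,"i":75,"orr":47,"q":17},"sgs":60},"u":{"i":43,"kw":{"ip":34,"uz":17,"zw":3},"sxl":{"gbo":50,"i":45}},"wal":17,"xkk":{"ep":[3,97],"m":{"eny":46},"zky":[24,57,90]}}
After op 15 (add /u/sxl/g 68): {"ch":[{"eef":30,"rtm":10,"v":83,"zzu":60},{"rkn":14,"x":51,"z":34},{"ag":86,"apj":63,"lv":34},[26,58,39]],"juy":{"mtj":{"hv":75,"otu":96,"u":5},"qw":{"cuu":20,"i":75,"orr":47,"q":17},"sgs":60},"u":{"i":43,"kw":{"ip":34,"uz":17,"zw":3},"sxl":{"g":68,"gbo":50,"i":45}},"wal":17,"xkk":{"ep":[3,97],"m":{"eny":46},"zky":[24,57,90]}}
Size at path /ch/2: 3

Answer: 3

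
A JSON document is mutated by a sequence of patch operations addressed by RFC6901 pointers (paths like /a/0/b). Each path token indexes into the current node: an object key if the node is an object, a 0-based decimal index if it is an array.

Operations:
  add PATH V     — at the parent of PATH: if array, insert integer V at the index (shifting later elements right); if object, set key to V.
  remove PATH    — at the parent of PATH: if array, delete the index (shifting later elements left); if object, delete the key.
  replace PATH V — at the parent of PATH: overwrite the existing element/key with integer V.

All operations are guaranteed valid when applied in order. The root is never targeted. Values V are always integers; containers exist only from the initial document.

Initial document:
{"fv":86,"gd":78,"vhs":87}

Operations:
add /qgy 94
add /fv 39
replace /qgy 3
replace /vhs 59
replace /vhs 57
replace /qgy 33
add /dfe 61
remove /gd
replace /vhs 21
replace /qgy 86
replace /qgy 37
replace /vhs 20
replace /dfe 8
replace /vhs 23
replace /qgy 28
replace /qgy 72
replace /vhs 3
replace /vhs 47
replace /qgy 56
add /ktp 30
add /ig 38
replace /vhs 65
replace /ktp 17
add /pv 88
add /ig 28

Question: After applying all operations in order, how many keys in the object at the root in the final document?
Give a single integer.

Answer: 7

Derivation:
After op 1 (add /qgy 94): {"fv":86,"gd":78,"qgy":94,"vhs":87}
After op 2 (add /fv 39): {"fv":39,"gd":78,"qgy":94,"vhs":87}
After op 3 (replace /qgy 3): {"fv":39,"gd":78,"qgy":3,"vhs":87}
After op 4 (replace /vhs 59): {"fv":39,"gd":78,"qgy":3,"vhs":59}
After op 5 (replace /vhs 57): {"fv":39,"gd":78,"qgy":3,"vhs":57}
After op 6 (replace /qgy 33): {"fv":39,"gd":78,"qgy":33,"vhs":57}
After op 7 (add /dfe 61): {"dfe":61,"fv":39,"gd":78,"qgy":33,"vhs":57}
After op 8 (remove /gd): {"dfe":61,"fv":39,"qgy":33,"vhs":57}
After op 9 (replace /vhs 21): {"dfe":61,"fv":39,"qgy":33,"vhs":21}
After op 10 (replace /qgy 86): {"dfe":61,"fv":39,"qgy":86,"vhs":21}
After op 11 (replace /qgy 37): {"dfe":61,"fv":39,"qgy":37,"vhs":21}
After op 12 (replace /vhs 20): {"dfe":61,"fv":39,"qgy":37,"vhs":20}
After op 13 (replace /dfe 8): {"dfe":8,"fv":39,"qgy":37,"vhs":20}
After op 14 (replace /vhs 23): {"dfe":8,"fv":39,"qgy":37,"vhs":23}
After op 15 (replace /qgy 28): {"dfe":8,"fv":39,"qgy":28,"vhs":23}
After op 16 (replace /qgy 72): {"dfe":8,"fv":39,"qgy":72,"vhs":23}
After op 17 (replace /vhs 3): {"dfe":8,"fv":39,"qgy":72,"vhs":3}
After op 18 (replace /vhs 47): {"dfe":8,"fv":39,"qgy":72,"vhs":47}
After op 19 (replace /qgy 56): {"dfe":8,"fv":39,"qgy":56,"vhs":47}
After op 20 (add /ktp 30): {"dfe":8,"fv":39,"ktp":30,"qgy":56,"vhs":47}
After op 21 (add /ig 38): {"dfe":8,"fv":39,"ig":38,"ktp":30,"qgy":56,"vhs":47}
After op 22 (replace /vhs 65): {"dfe":8,"fv":39,"ig":38,"ktp":30,"qgy":56,"vhs":65}
After op 23 (replace /ktp 17): {"dfe":8,"fv":39,"ig":38,"ktp":17,"qgy":56,"vhs":65}
After op 24 (add /pv 88): {"dfe":8,"fv":39,"ig":38,"ktp":17,"pv":88,"qgy":56,"vhs":65}
After op 25 (add /ig 28): {"dfe":8,"fv":39,"ig":28,"ktp":17,"pv":88,"qgy":56,"vhs":65}
Size at the root: 7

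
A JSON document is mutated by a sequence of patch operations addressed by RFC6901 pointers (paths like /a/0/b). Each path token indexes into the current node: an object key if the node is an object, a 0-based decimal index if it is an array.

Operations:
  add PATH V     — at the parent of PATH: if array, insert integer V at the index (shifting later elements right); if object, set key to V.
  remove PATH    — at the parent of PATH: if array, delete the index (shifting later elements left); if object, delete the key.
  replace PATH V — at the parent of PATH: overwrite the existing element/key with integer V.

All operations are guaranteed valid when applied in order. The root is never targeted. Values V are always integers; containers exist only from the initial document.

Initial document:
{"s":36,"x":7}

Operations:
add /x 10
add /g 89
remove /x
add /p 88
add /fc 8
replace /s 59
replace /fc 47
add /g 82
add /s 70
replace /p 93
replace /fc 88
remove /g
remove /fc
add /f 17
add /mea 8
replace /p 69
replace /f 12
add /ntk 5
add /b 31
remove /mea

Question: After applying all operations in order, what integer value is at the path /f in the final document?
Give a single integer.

After op 1 (add /x 10): {"s":36,"x":10}
After op 2 (add /g 89): {"g":89,"s":36,"x":10}
After op 3 (remove /x): {"g":89,"s":36}
After op 4 (add /p 88): {"g":89,"p":88,"s":36}
After op 5 (add /fc 8): {"fc":8,"g":89,"p":88,"s":36}
After op 6 (replace /s 59): {"fc":8,"g":89,"p":88,"s":59}
After op 7 (replace /fc 47): {"fc":47,"g":89,"p":88,"s":59}
After op 8 (add /g 82): {"fc":47,"g":82,"p":88,"s":59}
After op 9 (add /s 70): {"fc":47,"g":82,"p":88,"s":70}
After op 10 (replace /p 93): {"fc":47,"g":82,"p":93,"s":70}
After op 11 (replace /fc 88): {"fc":88,"g":82,"p":93,"s":70}
After op 12 (remove /g): {"fc":88,"p":93,"s":70}
After op 13 (remove /fc): {"p":93,"s":70}
After op 14 (add /f 17): {"f":17,"p":93,"s":70}
After op 15 (add /mea 8): {"f":17,"mea":8,"p":93,"s":70}
After op 16 (replace /p 69): {"f":17,"mea":8,"p":69,"s":70}
After op 17 (replace /f 12): {"f":12,"mea":8,"p":69,"s":70}
After op 18 (add /ntk 5): {"f":12,"mea":8,"ntk":5,"p":69,"s":70}
After op 19 (add /b 31): {"b":31,"f":12,"mea":8,"ntk":5,"p":69,"s":70}
After op 20 (remove /mea): {"b":31,"f":12,"ntk":5,"p":69,"s":70}
Value at /f: 12

Answer: 12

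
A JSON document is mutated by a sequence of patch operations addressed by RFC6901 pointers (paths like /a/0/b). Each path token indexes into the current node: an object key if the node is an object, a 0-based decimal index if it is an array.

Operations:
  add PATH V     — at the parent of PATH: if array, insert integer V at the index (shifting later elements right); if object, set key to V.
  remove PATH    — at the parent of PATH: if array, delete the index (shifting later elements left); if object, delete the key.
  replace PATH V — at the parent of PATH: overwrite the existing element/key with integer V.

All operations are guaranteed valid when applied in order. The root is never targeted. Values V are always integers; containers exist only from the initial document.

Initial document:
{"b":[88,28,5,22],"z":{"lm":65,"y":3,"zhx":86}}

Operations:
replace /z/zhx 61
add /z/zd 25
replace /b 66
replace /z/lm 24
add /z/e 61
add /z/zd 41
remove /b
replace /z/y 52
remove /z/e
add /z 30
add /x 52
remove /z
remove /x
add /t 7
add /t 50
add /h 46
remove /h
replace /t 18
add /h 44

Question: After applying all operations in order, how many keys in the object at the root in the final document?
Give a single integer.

Answer: 2

Derivation:
After op 1 (replace /z/zhx 61): {"b":[88,28,5,22],"z":{"lm":65,"y":3,"zhx":61}}
After op 2 (add /z/zd 25): {"b":[88,28,5,22],"z":{"lm":65,"y":3,"zd":25,"zhx":61}}
After op 3 (replace /b 66): {"b":66,"z":{"lm":65,"y":3,"zd":25,"zhx":61}}
After op 4 (replace /z/lm 24): {"b":66,"z":{"lm":24,"y":3,"zd":25,"zhx":61}}
After op 5 (add /z/e 61): {"b":66,"z":{"e":61,"lm":24,"y":3,"zd":25,"zhx":61}}
After op 6 (add /z/zd 41): {"b":66,"z":{"e":61,"lm":24,"y":3,"zd":41,"zhx":61}}
After op 7 (remove /b): {"z":{"e":61,"lm":24,"y":3,"zd":41,"zhx":61}}
After op 8 (replace /z/y 52): {"z":{"e":61,"lm":24,"y":52,"zd":41,"zhx":61}}
After op 9 (remove /z/e): {"z":{"lm":24,"y":52,"zd":41,"zhx":61}}
After op 10 (add /z 30): {"z":30}
After op 11 (add /x 52): {"x":52,"z":30}
After op 12 (remove /z): {"x":52}
After op 13 (remove /x): {}
After op 14 (add /t 7): {"t":7}
After op 15 (add /t 50): {"t":50}
After op 16 (add /h 46): {"h":46,"t":50}
After op 17 (remove /h): {"t":50}
After op 18 (replace /t 18): {"t":18}
After op 19 (add /h 44): {"h":44,"t":18}
Size at the root: 2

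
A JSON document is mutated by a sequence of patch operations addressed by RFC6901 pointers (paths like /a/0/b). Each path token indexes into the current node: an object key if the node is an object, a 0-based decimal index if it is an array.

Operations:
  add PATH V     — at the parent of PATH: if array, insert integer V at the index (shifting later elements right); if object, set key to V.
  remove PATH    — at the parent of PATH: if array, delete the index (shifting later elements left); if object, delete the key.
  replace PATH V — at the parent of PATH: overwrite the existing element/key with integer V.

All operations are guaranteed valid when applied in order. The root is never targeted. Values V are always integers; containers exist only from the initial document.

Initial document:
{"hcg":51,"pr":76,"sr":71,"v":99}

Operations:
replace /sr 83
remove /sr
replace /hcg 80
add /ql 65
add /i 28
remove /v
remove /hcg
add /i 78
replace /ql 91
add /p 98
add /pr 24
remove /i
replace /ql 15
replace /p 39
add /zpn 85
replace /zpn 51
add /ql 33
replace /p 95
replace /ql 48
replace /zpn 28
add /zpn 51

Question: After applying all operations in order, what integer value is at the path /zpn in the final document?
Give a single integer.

Answer: 51

Derivation:
After op 1 (replace /sr 83): {"hcg":51,"pr":76,"sr":83,"v":99}
After op 2 (remove /sr): {"hcg":51,"pr":76,"v":99}
After op 3 (replace /hcg 80): {"hcg":80,"pr":76,"v":99}
After op 4 (add /ql 65): {"hcg":80,"pr":76,"ql":65,"v":99}
After op 5 (add /i 28): {"hcg":80,"i":28,"pr":76,"ql":65,"v":99}
After op 6 (remove /v): {"hcg":80,"i":28,"pr":76,"ql":65}
After op 7 (remove /hcg): {"i":28,"pr":76,"ql":65}
After op 8 (add /i 78): {"i":78,"pr":76,"ql":65}
After op 9 (replace /ql 91): {"i":78,"pr":76,"ql":91}
After op 10 (add /p 98): {"i":78,"p":98,"pr":76,"ql":91}
After op 11 (add /pr 24): {"i":78,"p":98,"pr":24,"ql":91}
After op 12 (remove /i): {"p":98,"pr":24,"ql":91}
After op 13 (replace /ql 15): {"p":98,"pr":24,"ql":15}
After op 14 (replace /p 39): {"p":39,"pr":24,"ql":15}
After op 15 (add /zpn 85): {"p":39,"pr":24,"ql":15,"zpn":85}
After op 16 (replace /zpn 51): {"p":39,"pr":24,"ql":15,"zpn":51}
After op 17 (add /ql 33): {"p":39,"pr":24,"ql":33,"zpn":51}
After op 18 (replace /p 95): {"p":95,"pr":24,"ql":33,"zpn":51}
After op 19 (replace /ql 48): {"p":95,"pr":24,"ql":48,"zpn":51}
After op 20 (replace /zpn 28): {"p":95,"pr":24,"ql":48,"zpn":28}
After op 21 (add /zpn 51): {"p":95,"pr":24,"ql":48,"zpn":51}
Value at /zpn: 51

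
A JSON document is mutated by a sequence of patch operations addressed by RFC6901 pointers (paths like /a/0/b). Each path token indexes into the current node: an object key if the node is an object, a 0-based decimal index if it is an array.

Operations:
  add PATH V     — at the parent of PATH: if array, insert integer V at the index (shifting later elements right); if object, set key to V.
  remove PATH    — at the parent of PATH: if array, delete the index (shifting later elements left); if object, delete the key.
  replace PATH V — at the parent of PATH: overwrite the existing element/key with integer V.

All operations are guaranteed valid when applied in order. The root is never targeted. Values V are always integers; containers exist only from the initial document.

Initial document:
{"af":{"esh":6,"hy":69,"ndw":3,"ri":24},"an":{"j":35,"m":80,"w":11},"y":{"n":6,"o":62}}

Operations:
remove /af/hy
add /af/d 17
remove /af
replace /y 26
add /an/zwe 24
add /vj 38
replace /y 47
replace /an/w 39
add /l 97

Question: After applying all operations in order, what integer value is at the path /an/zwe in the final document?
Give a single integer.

Answer: 24

Derivation:
After op 1 (remove /af/hy): {"af":{"esh":6,"ndw":3,"ri":24},"an":{"j":35,"m":80,"w":11},"y":{"n":6,"o":62}}
After op 2 (add /af/d 17): {"af":{"d":17,"esh":6,"ndw":3,"ri":24},"an":{"j":35,"m":80,"w":11},"y":{"n":6,"o":62}}
After op 3 (remove /af): {"an":{"j":35,"m":80,"w":11},"y":{"n":6,"o":62}}
After op 4 (replace /y 26): {"an":{"j":35,"m":80,"w":11},"y":26}
After op 5 (add /an/zwe 24): {"an":{"j":35,"m":80,"w":11,"zwe":24},"y":26}
After op 6 (add /vj 38): {"an":{"j":35,"m":80,"w":11,"zwe":24},"vj":38,"y":26}
After op 7 (replace /y 47): {"an":{"j":35,"m":80,"w":11,"zwe":24},"vj":38,"y":47}
After op 8 (replace /an/w 39): {"an":{"j":35,"m":80,"w":39,"zwe":24},"vj":38,"y":47}
After op 9 (add /l 97): {"an":{"j":35,"m":80,"w":39,"zwe":24},"l":97,"vj":38,"y":47}
Value at /an/zwe: 24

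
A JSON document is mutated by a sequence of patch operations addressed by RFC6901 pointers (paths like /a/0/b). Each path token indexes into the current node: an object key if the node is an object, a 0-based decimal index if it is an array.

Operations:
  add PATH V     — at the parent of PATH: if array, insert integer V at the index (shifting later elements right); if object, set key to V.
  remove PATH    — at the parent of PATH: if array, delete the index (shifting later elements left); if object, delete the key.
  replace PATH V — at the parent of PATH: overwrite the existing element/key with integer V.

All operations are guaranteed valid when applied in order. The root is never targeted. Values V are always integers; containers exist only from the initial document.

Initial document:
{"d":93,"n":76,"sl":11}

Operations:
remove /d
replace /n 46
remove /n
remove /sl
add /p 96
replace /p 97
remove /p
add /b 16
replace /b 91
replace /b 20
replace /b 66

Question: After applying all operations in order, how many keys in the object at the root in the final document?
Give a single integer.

Answer: 1

Derivation:
After op 1 (remove /d): {"n":76,"sl":11}
After op 2 (replace /n 46): {"n":46,"sl":11}
After op 3 (remove /n): {"sl":11}
After op 4 (remove /sl): {}
After op 5 (add /p 96): {"p":96}
After op 6 (replace /p 97): {"p":97}
After op 7 (remove /p): {}
After op 8 (add /b 16): {"b":16}
After op 9 (replace /b 91): {"b":91}
After op 10 (replace /b 20): {"b":20}
After op 11 (replace /b 66): {"b":66}
Size at the root: 1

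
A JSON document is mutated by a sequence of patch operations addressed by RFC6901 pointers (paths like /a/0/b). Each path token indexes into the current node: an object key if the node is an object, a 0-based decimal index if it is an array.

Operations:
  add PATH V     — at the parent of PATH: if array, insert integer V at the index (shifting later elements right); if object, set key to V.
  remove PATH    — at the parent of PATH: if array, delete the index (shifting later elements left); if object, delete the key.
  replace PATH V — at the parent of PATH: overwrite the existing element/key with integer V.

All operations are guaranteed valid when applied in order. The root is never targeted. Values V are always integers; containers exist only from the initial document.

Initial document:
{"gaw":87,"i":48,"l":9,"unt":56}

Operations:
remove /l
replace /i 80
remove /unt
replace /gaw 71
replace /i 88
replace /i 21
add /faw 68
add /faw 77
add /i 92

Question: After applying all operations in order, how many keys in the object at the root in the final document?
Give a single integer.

Answer: 3

Derivation:
After op 1 (remove /l): {"gaw":87,"i":48,"unt":56}
After op 2 (replace /i 80): {"gaw":87,"i":80,"unt":56}
After op 3 (remove /unt): {"gaw":87,"i":80}
After op 4 (replace /gaw 71): {"gaw":71,"i":80}
After op 5 (replace /i 88): {"gaw":71,"i":88}
After op 6 (replace /i 21): {"gaw":71,"i":21}
After op 7 (add /faw 68): {"faw":68,"gaw":71,"i":21}
After op 8 (add /faw 77): {"faw":77,"gaw":71,"i":21}
After op 9 (add /i 92): {"faw":77,"gaw":71,"i":92}
Size at the root: 3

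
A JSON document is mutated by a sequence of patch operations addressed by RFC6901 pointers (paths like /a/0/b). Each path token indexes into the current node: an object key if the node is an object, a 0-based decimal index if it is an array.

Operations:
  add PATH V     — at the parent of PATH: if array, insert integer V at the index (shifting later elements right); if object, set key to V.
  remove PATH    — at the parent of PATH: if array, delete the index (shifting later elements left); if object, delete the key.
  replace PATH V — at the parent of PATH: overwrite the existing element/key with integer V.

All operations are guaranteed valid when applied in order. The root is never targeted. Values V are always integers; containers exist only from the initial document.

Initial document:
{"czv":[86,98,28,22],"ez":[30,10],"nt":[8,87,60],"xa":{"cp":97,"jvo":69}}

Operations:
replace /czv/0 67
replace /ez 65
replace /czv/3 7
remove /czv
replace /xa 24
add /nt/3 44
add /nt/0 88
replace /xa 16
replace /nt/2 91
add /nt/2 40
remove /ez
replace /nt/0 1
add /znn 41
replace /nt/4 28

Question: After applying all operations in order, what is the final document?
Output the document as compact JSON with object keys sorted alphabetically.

After op 1 (replace /czv/0 67): {"czv":[67,98,28,22],"ez":[30,10],"nt":[8,87,60],"xa":{"cp":97,"jvo":69}}
After op 2 (replace /ez 65): {"czv":[67,98,28,22],"ez":65,"nt":[8,87,60],"xa":{"cp":97,"jvo":69}}
After op 3 (replace /czv/3 7): {"czv":[67,98,28,7],"ez":65,"nt":[8,87,60],"xa":{"cp":97,"jvo":69}}
After op 4 (remove /czv): {"ez":65,"nt":[8,87,60],"xa":{"cp":97,"jvo":69}}
After op 5 (replace /xa 24): {"ez":65,"nt":[8,87,60],"xa":24}
After op 6 (add /nt/3 44): {"ez":65,"nt":[8,87,60,44],"xa":24}
After op 7 (add /nt/0 88): {"ez":65,"nt":[88,8,87,60,44],"xa":24}
After op 8 (replace /xa 16): {"ez":65,"nt":[88,8,87,60,44],"xa":16}
After op 9 (replace /nt/2 91): {"ez":65,"nt":[88,8,91,60,44],"xa":16}
After op 10 (add /nt/2 40): {"ez":65,"nt":[88,8,40,91,60,44],"xa":16}
After op 11 (remove /ez): {"nt":[88,8,40,91,60,44],"xa":16}
After op 12 (replace /nt/0 1): {"nt":[1,8,40,91,60,44],"xa":16}
After op 13 (add /znn 41): {"nt":[1,8,40,91,60,44],"xa":16,"znn":41}
After op 14 (replace /nt/4 28): {"nt":[1,8,40,91,28,44],"xa":16,"znn":41}

Answer: {"nt":[1,8,40,91,28,44],"xa":16,"znn":41}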